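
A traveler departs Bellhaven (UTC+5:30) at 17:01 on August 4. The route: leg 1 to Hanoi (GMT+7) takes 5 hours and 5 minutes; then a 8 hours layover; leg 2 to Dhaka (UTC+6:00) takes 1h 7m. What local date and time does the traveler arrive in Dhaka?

07:43 on August 5

Convert departure to UTC: 17:01 − 5:30 = 11:31 UTC on Aug 4.
Add 5 hours and 5 minutes leg 1 → 16:36 UTC.
Add 8 hours layover in Hanoi → 00:36 UTC (Aug 5).
Add 1 hour 7 minutes leg 2 → 01:43 UTC.
Dhaka is UTC+6:00, so local arrival = 01:43 + 6:00 = 07:43 on Aug 5.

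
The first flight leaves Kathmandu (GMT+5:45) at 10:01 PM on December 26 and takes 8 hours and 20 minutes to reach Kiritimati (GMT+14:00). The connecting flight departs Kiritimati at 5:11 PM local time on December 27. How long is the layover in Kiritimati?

Convert departure to UTC: 10:01 PM − 5:45 = 4:16 PM UTC on Dec 26.
Add 8 hours and 20 minutes flight time → 12:36 AM UTC (Dec 27).
Kiritimati is UTC+14:00, so local arrival = 12:36 AM + 14:00 = 2:36 PM on Dec 27.
Layover = 5:11 PM − 2:36 PM = 2 hours 35 minutes.

2 hours 35 minutes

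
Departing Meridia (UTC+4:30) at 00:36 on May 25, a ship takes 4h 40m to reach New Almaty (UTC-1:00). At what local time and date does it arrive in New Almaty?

New Almaty is 5:30 behind Meridia.
After 4 hours 40 minutes it is 05:16 in Meridia.
Shift by the zone difference: 05:16 − 5:30 = 23:46 on May 24 in New Almaty.

23:46 on May 24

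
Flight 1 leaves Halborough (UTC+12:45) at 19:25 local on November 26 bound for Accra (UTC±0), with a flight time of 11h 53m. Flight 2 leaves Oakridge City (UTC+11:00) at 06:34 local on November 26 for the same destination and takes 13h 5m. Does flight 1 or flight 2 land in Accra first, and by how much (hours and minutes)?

the second, by 9 hours 54 minutes

Flight 1 in UTC: 19:25 − 12:45 = 06:40 on Nov 26.
+11 hours and 53 minutes → arrive 18:33 UTC on Nov 26.
Flight 2 in UTC: 06:34 − 11:00 = 19:34 on Nov 25.
+13 hours 5 minutes → arrive 08:39 UTC on Nov 26.
Flight 2 lands earlier by 9 hours 54 minutes.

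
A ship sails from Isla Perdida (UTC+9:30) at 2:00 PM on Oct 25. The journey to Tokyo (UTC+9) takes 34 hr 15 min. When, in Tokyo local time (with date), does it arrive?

11:45 PM on October 26

Convert departure to UTC: 2:00 PM − 9:30 = 4:30 AM UTC on Oct 25.
Add 34 hours 15 minutes travel time → 2:45 PM UTC (Oct 26).
Tokyo is UTC+9:00, so local arrival = 2:45 PM + 9:00 = 11:45 PM on Oct 26.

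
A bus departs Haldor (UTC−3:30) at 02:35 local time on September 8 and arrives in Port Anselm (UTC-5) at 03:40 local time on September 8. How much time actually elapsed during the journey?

2 hours 35 minutes

Departure in UTC: 02:35 + 3:30 = 06:05 on Sep 8.
Arrival in UTC: 03:40 + 5:00 = 08:40 on Sep 8.
Elapsed = 08:40 − 06:05 = 2 hours 35 minutes.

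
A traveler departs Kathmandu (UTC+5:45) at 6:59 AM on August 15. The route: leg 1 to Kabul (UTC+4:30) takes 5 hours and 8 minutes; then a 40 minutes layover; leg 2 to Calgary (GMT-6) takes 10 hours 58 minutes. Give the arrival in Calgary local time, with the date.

12:00 PM on Aug 15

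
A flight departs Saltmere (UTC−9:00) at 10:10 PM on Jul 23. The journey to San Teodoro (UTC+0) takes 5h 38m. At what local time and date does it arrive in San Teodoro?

12:48 PM on July 24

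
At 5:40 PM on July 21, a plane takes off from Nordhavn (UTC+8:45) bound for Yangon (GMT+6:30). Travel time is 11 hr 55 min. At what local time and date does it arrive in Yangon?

3:20 AM on July 22

Convert departure to UTC: 5:40 PM − 8:45 = 8:55 AM UTC on Jul 21.
Add 11 hours 55 minutes travel time → 8:50 PM UTC.
Yangon is UTC+6:30, so local arrival = 8:50 PM + 6:30 = 3:20 AM on Jul 22.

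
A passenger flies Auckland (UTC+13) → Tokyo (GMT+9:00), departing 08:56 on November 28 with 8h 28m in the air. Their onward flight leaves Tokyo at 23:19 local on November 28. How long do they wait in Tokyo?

9 hours 55 minutes

Convert departure to UTC: 08:56 − 13:00 = 19:56 UTC on Nov 27.
Add 8 hours and 28 minutes flight time → 04:24 UTC (Nov 28).
Tokyo is UTC+9:00, so local arrival = 04:24 + 9:00 = 13:24 on Nov 28.
Layover = 23:19 − 13:24 = 9 hours 55 minutes.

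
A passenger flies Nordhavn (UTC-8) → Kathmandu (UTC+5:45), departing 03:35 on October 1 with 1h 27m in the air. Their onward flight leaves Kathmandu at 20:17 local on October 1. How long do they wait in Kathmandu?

Convert departure to UTC: 03:35 + 8:00 = 11:35 UTC on Oct 1.
Add 1 hour and 27 minutes flight time → 13:02 UTC.
Kathmandu is UTC+5:45, so local arrival = 13:02 + 5:45 = 18:47 on Oct 1.
Layover = 20:17 − 18:47 = 1 hour 30 minutes.

1 hour 30 minutes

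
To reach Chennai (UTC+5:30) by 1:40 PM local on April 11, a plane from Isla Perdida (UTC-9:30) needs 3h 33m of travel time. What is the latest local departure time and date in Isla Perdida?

Target arrival in UTC: 1:40 PM − 5:30 = 8:10 AM on Apr 11.
Subtract 3 hours 33 minutes → departure 4:37 AM UTC on Apr 11.
Isla Perdida is UTC−9:30: 4:37 AM − 9:30 = 7:07 PM on Apr 10.

7:07 PM on April 10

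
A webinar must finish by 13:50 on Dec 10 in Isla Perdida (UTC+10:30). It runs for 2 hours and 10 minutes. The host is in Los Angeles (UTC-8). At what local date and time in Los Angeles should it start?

17:10 on Dec 9

Target end time in UTC: 13:50 − 10:30 = 03:20 on Dec 10.
Subtract 2 hours and 10 minutes → start 01:10 UTC on Dec 10.
Los Angeles is UTC−8:00: 01:10 − 8:00 = 17:10 on Dec 9.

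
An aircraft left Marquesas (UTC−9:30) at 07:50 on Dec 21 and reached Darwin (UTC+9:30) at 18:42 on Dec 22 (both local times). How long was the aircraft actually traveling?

Departure in UTC: 07:50 + 9:30 = 17:20 on Dec 21.
Arrival in UTC: 18:42 − 9:30 = 09:12 on Dec 22.
Elapsed = 09:12 − 17:20 (+1 day) = 15 hours 52 minutes.

15 hours 52 minutes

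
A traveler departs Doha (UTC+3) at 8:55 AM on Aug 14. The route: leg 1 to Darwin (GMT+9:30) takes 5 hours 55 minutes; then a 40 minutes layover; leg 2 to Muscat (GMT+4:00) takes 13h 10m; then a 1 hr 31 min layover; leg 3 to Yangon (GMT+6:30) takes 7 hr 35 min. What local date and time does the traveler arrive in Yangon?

5:16 PM on Aug 15

Convert departure to UTC: 8:55 AM − 3:00 = 5:55 AM UTC on Aug 14.
Add 5 hours 55 minutes leg 1 → 11:50 AM UTC.
Add 40 minutes layover in Darwin → 12:30 PM UTC.
Add 13 hours 10 minutes leg 2 → 1:40 AM UTC (Aug 15).
Add 1 hour 31 minutes layover in Muscat → 3:11 AM UTC.
Add 7 hours and 35 minutes leg 3 → 10:46 AM UTC.
Yangon is UTC+6:30, so local arrival = 10:46 AM + 6:30 = 5:16 PM on Aug 15.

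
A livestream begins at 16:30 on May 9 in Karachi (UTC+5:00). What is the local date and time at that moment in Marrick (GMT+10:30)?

22:00 on May 9

Marrick is 5:30 ahead of Karachi.
Shift by the zone difference: 16:30 + 5:30 = 22:00 on May 9 in Marrick.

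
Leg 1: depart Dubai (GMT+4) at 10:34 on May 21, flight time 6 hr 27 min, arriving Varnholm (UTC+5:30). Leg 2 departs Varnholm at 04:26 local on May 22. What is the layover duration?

Convert departure to UTC: 10:34 − 4:00 = 06:34 UTC on May 21.
Add 6 hours 27 minutes flight time → 13:01 UTC.
Varnholm is UTC+5:30, so local arrival = 13:01 + 5:30 = 18:31 on May 21.
Layover = 04:26 − 18:31 (+1 day) = 9 hours 55 minutes.

9 hours 55 minutes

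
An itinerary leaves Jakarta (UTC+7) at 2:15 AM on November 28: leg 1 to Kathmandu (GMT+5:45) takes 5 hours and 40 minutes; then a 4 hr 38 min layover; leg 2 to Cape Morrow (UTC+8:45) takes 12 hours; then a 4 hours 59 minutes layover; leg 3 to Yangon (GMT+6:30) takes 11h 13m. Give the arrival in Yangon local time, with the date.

Convert departure to UTC: 2:15 AM − 7:00 = 7:15 PM UTC on Nov 27.
Add 5 hours and 40 minutes leg 1 → 12:55 AM UTC (Nov 28).
Add 4 hours and 38 minutes layover in Kathmandu → 5:33 AM UTC.
Add 12 hours leg 2 → 5:33 PM UTC.
Add 4 hours 59 minutes layover in Cape Morrow → 10:32 PM UTC.
Add 11 hours and 13 minutes leg 3 → 9:45 AM UTC (Nov 29).
Yangon is UTC+6:30, so local arrival = 9:45 AM + 6:30 = 4:15 PM on Nov 29.

4:15 PM on Nov 29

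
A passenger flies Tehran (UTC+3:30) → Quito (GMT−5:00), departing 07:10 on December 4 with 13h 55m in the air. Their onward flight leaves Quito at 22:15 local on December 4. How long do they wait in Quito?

Convert departure to UTC: 07:10 − 3:30 = 03:40 UTC on Dec 4.
Add 13 hours and 55 minutes flight time → 17:35 UTC.
Quito is UTC−5:00, so local arrival = 17:35 − 5:00 = 12:35 on Dec 4.
Layover = 22:15 − 12:35 = 9 hours 40 minutes.

9 hours 40 minutes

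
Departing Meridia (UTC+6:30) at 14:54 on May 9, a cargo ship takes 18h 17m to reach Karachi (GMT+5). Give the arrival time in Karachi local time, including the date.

07:41 on May 10

Convert departure to UTC: 14:54 − 6:30 = 08:24 UTC on May 9.
Add 18 hours and 17 minutes travel time → 02:41 UTC (May 10).
Karachi is UTC+5:00, so local arrival = 02:41 + 5:00 = 07:41 on May 10.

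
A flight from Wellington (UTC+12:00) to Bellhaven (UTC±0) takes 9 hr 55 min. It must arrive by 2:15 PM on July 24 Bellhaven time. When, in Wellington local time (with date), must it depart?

4:20 PM on July 24

Target arrival is already UTC: 2:15 PM on Jul 24.
Subtract 9 hours 55 minutes → departure 4:20 AM UTC on Jul 24.
Wellington is UTC+12:00: 4:20 AM + 12:00 = 4:20 PM on Jul 24.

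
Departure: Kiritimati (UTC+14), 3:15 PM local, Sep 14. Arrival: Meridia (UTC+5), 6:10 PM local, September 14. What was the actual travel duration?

Departure in UTC: 3:15 PM − 14:00 = 1:15 AM on Sep 14.
Arrival in UTC: 6:10 PM − 5:00 = 1:10 PM on Sep 14.
Elapsed = 1:10 PM − 1:15 AM = 11 hours 55 minutes.

11 hours 55 minutes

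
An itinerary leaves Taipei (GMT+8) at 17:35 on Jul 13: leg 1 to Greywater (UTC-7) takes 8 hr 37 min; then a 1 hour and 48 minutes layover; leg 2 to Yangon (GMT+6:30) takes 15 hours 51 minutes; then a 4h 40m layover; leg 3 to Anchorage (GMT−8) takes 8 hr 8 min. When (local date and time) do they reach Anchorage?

16:39 on July 14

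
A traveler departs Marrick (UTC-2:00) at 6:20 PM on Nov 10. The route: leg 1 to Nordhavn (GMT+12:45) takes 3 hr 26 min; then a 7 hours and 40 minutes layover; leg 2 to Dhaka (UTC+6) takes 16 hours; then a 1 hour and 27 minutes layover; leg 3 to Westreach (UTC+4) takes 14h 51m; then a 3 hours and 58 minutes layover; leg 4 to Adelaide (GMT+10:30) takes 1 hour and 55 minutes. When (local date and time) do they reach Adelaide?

Convert departure to UTC: 6:20 PM + 2:00 = 8:20 PM UTC on Nov 10.
Add 3 hours and 26 minutes leg 1 → 11:46 PM UTC.
Add 7 hours 40 minutes layover in Nordhavn → 7:26 AM UTC (Nov 11).
Add 16 hours leg 2 → 11:26 PM UTC.
Add 1 hour and 27 minutes layover in Dhaka → 12:53 AM UTC (Nov 12).
Add 14 hours 51 minutes leg 3 → 3:44 PM UTC.
Add 3 hours 58 minutes layover in Westreach → 7:42 PM UTC.
Add 1 hour and 55 minutes leg 4 → 9:37 PM UTC.
Adelaide is UTC+10:30, so local arrival = 9:37 PM + 10:30 = 8:07 AM on Nov 13.

8:07 AM on Nov 13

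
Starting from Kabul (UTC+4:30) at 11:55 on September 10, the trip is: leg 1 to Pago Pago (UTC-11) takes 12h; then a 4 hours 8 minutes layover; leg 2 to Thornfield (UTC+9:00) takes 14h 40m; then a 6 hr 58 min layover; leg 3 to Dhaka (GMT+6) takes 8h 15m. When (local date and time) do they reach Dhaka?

11:26 on Sep 12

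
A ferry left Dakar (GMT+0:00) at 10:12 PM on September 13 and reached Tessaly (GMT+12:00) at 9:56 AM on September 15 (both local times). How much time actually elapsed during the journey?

23 hours 44 minutes

Departure is already UTC: 10:12 PM on Sep 13.
Arrival in UTC: 9:56 AM − 12:00 = 9:56 PM on Sep 14.
Elapsed = 9:56 PM − 10:12 PM (+1 day) = 23 hours 44 minutes.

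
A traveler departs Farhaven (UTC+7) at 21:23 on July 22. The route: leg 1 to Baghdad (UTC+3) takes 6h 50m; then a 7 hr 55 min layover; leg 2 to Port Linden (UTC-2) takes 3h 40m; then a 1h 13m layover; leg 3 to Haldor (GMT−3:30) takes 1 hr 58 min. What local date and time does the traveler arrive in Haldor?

08:29 on July 23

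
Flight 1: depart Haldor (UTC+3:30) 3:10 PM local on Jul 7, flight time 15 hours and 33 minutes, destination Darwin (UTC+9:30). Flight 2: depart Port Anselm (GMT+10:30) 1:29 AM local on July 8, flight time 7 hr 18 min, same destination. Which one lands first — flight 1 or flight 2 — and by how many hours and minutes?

the second, by 4 hours 56 minutes

Flight 1 in UTC: 3:10 PM − 3:30 = 11:40 AM on Jul 7.
+15 hours 33 minutes → arrive 3:13 AM UTC on Jul 8.
Flight 2 in UTC: 1:29 AM − 10:30 = 2:59 PM on Jul 7.
+7 hours 18 minutes → arrive 10:17 PM UTC on Jul 7.
Flight 2 lands earlier by 4 hours 56 minutes.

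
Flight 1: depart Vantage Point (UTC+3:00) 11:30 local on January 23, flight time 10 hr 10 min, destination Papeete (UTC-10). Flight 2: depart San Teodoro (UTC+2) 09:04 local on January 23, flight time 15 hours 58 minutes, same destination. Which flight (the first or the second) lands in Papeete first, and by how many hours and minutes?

the first, by 4 hours 22 minutes

Flight 1 in UTC: 11:30 − 3:00 = 08:30 on Jan 23.
+10 hours and 10 minutes → arrive 18:40 UTC on Jan 23.
Flight 2 in UTC: 09:04 − 2:00 = 07:04 on Jan 23.
+15 hours and 58 minutes → arrive 23:02 UTC on Jan 23.
Flight 1 lands earlier by 4 hours 22 minutes.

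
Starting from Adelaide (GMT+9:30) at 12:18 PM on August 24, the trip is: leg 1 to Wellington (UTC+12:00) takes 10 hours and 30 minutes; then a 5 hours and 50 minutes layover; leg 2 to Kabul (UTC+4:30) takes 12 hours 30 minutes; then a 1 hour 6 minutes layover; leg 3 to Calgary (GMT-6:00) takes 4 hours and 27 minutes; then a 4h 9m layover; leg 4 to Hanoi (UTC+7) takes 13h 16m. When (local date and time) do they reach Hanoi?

1:36 PM on August 26

Convert departure to UTC: 12:18 PM − 9:30 = 2:48 AM UTC on Aug 24.
Add 10 hours 30 minutes leg 1 → 1:18 PM UTC.
Add 5 hours 50 minutes layover in Wellington → 7:08 PM UTC.
Add 12 hours 30 minutes leg 2 → 7:38 AM UTC (Aug 25).
Add 1 hour and 6 minutes layover in Kabul → 8:44 AM UTC.
Add 4 hours and 27 minutes leg 3 → 1:11 PM UTC.
Add 4 hours 9 minutes layover in Calgary → 5:20 PM UTC.
Add 13 hours and 16 minutes leg 4 → 6:36 AM UTC (Aug 26).
Hanoi is UTC+7:00, so local arrival = 6:36 AM + 7:00 = 1:36 PM on Aug 26.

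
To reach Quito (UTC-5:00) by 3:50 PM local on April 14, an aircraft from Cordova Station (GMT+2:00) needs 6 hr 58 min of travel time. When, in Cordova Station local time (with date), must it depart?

3:52 PM on April 14

Target arrival in UTC: 3:50 PM + 5:00 = 8:50 PM on Apr 14.
Subtract 6 hours and 58 minutes → departure 1:52 PM UTC on Apr 14.
Cordova Station is UTC+2:00: 1:52 PM + 2:00 = 3:52 PM on Apr 14.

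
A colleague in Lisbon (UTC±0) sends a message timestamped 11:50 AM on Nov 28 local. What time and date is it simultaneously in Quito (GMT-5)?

Quito is 5:00 behind Lisbon.
Shift by the zone difference: 11:50 AM − 5:00 = 6:50 AM on Nov 28 in Quito.

6:50 AM on November 28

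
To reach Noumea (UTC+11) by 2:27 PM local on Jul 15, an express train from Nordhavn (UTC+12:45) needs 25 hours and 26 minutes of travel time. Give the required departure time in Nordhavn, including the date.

Target arrival in UTC: 2:27 PM − 11:00 = 3:27 AM on Jul 15.
Subtract 25 hours and 26 minutes → departure 2:01 AM UTC on Jul 14.
Nordhavn is UTC+12:45: 2:01 AM + 12:45 = 2:46 PM on Jul 14.

2:46 PM on July 14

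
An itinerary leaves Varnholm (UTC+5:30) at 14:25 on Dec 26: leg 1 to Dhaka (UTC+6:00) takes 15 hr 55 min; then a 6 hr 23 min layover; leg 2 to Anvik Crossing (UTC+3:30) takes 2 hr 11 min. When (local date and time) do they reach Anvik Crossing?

12:54 on December 27

Convert departure to UTC: 14:25 − 5:30 = 08:55 UTC on Dec 26.
Add 15 hours 55 minutes leg 1 → 00:50 UTC (Dec 27).
Add 6 hours 23 minutes layover in Dhaka → 07:13 UTC.
Add 2 hours and 11 minutes leg 2 → 09:24 UTC.
Anvik Crossing is UTC+3:30, so local arrival = 09:24 + 3:30 = 12:54 on Dec 27.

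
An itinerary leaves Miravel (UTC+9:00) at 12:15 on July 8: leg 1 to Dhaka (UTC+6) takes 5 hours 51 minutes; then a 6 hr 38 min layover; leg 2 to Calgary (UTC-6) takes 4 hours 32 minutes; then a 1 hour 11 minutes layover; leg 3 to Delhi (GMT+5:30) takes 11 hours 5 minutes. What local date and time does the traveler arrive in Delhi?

14:02 on July 9

Convert departure to UTC: 12:15 − 9:00 = 03:15 UTC on Jul 8.
Add 5 hours 51 minutes leg 1 → 09:06 UTC.
Add 6 hours 38 minutes layover in Dhaka → 15:44 UTC.
Add 4 hours and 32 minutes leg 2 → 20:16 UTC.
Add 1 hour and 11 minutes layover in Calgary → 21:27 UTC.
Add 11 hours 5 minutes leg 3 → 08:32 UTC (Jul 9).
Delhi is UTC+5:30, so local arrival = 08:32 + 5:30 = 14:02 on Jul 9.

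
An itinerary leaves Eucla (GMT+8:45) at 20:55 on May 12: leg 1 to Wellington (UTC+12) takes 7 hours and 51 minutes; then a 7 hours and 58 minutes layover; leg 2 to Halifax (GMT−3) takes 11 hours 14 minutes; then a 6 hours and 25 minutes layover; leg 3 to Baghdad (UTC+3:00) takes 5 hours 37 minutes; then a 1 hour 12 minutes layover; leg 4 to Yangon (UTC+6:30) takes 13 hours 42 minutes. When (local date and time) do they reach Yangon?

00:39 on May 15

Convert departure to UTC: 20:55 − 8:45 = 12:10 UTC on May 12.
Add 7 hours and 51 minutes leg 1 → 20:01 UTC.
Add 7 hours 58 minutes layover in Wellington → 03:59 UTC (May 13).
Add 11 hours and 14 minutes leg 2 → 15:13 UTC.
Add 6 hours 25 minutes layover in Halifax → 21:38 UTC.
Add 5 hours 37 minutes leg 3 → 03:15 UTC (May 14).
Add 1 hour and 12 minutes layover in Baghdad → 04:27 UTC.
Add 13 hours 42 minutes leg 4 → 18:09 UTC.
Yangon is UTC+6:30, so local arrival = 18:09 + 6:30 = 00:39 on May 15.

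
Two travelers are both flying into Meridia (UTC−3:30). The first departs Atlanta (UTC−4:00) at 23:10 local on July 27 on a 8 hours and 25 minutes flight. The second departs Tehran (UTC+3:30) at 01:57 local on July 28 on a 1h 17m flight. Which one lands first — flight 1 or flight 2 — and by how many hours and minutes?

the second, by 11 hours 51 minutes

Flight 1 in UTC: 23:10 + 4:00 = 03:10 on Jul 28.
+8 hours 25 minutes → arrive 11:35 UTC on Jul 28.
Flight 2 in UTC: 01:57 − 3:30 = 22:27 on Jul 27.
+1 hour and 17 minutes → arrive 23:44 UTC on Jul 27.
Flight 2 lands earlier by 11 hours 51 minutes.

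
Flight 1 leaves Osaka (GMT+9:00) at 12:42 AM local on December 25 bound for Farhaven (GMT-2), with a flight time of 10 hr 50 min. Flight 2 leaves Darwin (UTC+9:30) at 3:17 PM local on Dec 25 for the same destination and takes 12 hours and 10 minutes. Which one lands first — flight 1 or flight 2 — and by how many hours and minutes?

Flight 1 in UTC: 12:42 AM − 9:00 = 3:42 PM on Dec 24.
+10 hours 50 minutes → arrive 2:32 AM UTC on Dec 25.
Flight 2 in UTC: 3:17 PM − 9:30 = 5:47 AM on Dec 25.
+12 hours and 10 minutes → arrive 5:57 PM UTC on Dec 25.
Flight 1 lands earlier by 15 hours 25 minutes.

the first, by 15 hours 25 minutes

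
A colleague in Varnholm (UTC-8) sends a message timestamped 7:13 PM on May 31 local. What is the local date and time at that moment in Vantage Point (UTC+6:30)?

In UTC: 7:13 PM + 8:00 = 3:13 AM on Jun 1.
Vantage Point is UTC+6:30: 3:13 AM + 6:30 = 9:43 AM on Jun 1.

9:43 AM on Jun 1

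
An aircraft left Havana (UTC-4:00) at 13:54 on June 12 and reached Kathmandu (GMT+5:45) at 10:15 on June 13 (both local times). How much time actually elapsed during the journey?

10 hours 36 minutes

Kathmandu is 9:45 ahead of Havana.
Clock-face elapsed time (ignoring zones) is 20 hours 21 minutes.
Actual elapsed = 20 hours 21 minutes − 9:45 = 10 hours 36 minutes.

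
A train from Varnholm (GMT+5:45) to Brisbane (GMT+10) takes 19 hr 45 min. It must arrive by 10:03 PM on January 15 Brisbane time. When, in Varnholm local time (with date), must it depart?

Target arrival in UTC: 10:03 PM − 10:00 = 12:03 PM on Jan 15.
Subtract 19 hours and 45 minutes → departure 4:18 PM UTC on Jan 14.
Varnholm is UTC+5:45: 4:18 PM + 5:45 = 10:03 PM on Jan 14.

10:03 PM on January 14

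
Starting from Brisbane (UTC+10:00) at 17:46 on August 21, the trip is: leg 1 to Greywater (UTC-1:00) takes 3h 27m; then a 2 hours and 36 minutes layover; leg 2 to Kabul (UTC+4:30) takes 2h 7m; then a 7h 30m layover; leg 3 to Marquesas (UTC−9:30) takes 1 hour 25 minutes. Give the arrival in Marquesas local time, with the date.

Convert departure to UTC: 17:46 − 10:00 = 07:46 UTC on Aug 21.
Add 3 hours and 27 minutes leg 1 → 11:13 UTC.
Add 2 hours 36 minutes layover in Greywater → 13:49 UTC.
Add 2 hours 7 minutes leg 2 → 15:56 UTC.
Add 7 hours 30 minutes layover in Kabul → 23:26 UTC.
Add 1 hour 25 minutes leg 3 → 00:51 UTC (Aug 22).
Marquesas is UTC−9:30, so local arrival = 00:51 − 9:30 = 15:21 on Aug 21.

15:21 on Aug 21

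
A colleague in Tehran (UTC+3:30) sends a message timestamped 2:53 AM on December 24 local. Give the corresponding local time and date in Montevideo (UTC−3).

Montevideo is 6:30 behind Tehran.
Shift by the zone difference: 2:53 AM − 6:30 = 8:23 PM on Dec 23 in Montevideo.

8:23 PM on Dec 23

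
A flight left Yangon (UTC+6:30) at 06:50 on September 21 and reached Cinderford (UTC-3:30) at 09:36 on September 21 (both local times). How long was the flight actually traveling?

Departure in UTC: 06:50 − 6:30 = 00:20 on Sep 21.
Arrival in UTC: 09:36 + 3:30 = 13:06 on Sep 21.
Elapsed = 13:06 − 00:20 = 12 hours 46 minutes.

12 hours 46 minutes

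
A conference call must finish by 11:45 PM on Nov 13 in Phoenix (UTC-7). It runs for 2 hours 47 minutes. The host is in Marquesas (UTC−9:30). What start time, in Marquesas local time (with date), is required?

Target end time in UTC: 11:45 PM + 7:00 = 6:45 AM on Nov 14.
Subtract 2 hours and 47 minutes → start 3:58 AM UTC on Nov 14.
Marquesas is UTC−9:30: 3:58 AM − 9:30 = 6:28 PM on Nov 13.

6:28 PM on November 13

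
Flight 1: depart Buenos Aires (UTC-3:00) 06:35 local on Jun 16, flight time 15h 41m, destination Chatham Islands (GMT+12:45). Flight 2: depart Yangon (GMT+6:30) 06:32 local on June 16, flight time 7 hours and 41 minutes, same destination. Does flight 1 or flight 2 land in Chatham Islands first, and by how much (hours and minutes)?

the second, by 17 hours 33 minutes

Flight 1 in UTC: 06:35 + 3:00 = 09:35 on Jun 16.
+15 hours and 41 minutes → arrive 01:16 UTC on Jun 17.
Flight 2 in UTC: 06:32 − 6:30 = 00:02 on Jun 16.
+7 hours and 41 minutes → arrive 07:43 UTC on Jun 16.
Flight 2 lands earlier by 17 hours 33 minutes.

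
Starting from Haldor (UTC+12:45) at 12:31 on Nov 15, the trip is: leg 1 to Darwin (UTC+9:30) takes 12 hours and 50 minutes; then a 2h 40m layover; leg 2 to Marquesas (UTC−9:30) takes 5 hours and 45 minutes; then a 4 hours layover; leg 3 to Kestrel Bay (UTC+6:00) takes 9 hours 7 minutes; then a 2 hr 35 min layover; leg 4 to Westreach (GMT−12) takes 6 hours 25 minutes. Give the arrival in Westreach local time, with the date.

07:08 on November 16

Convert departure to UTC: 12:31 − 12:45 = 23:46 UTC on Nov 14.
Add 12 hours and 50 minutes leg 1 → 12:36 UTC (Nov 15).
Add 2 hours 40 minutes layover in Darwin → 15:16 UTC.
Add 5 hours 45 minutes leg 2 → 21:01 UTC.
Add 4 hours layover in Marquesas → 01:01 UTC (Nov 16).
Add 9 hours and 7 minutes leg 3 → 10:08 UTC.
Add 2 hours and 35 minutes layover in Kestrel Bay → 12:43 UTC.
Add 6 hours and 25 minutes leg 4 → 19:08 UTC.
Westreach is UTC−12:00, so local arrival = 19:08 − 12:00 = 07:08 on Nov 16.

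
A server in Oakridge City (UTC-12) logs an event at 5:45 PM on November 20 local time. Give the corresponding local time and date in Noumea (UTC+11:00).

4:45 PM on November 21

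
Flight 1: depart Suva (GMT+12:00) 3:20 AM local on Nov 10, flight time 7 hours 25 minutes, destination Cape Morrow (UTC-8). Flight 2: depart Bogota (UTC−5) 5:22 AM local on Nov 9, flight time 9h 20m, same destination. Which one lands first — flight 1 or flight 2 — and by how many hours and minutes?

Flight 1 in UTC: 3:20 AM − 12:00 = 3:20 PM on Nov 9.
+7 hours 25 minutes → arrive 10:45 PM UTC on Nov 9.
Flight 2 in UTC: 5:22 AM + 5:00 = 10:22 AM on Nov 9.
+9 hours 20 minutes → arrive 7:42 PM UTC on Nov 9.
Flight 2 lands earlier by 3 hours 3 minutes.

the second, by 3 hours 3 minutes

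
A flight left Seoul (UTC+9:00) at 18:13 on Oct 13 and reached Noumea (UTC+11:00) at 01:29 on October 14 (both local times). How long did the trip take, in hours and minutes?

5 hours 16 minutes

Departure in UTC: 18:13 − 9:00 = 09:13 on Oct 13.
Arrival in UTC: 01:29 − 11:00 = 14:29 on Oct 13.
Elapsed = 14:29 − 09:13 = 5 hours 16 minutes.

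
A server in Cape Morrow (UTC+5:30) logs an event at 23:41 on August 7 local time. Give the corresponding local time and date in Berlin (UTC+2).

20:11 on Aug 7

In UTC: 23:41 − 5:30 = 18:11 on Aug 7.
Berlin is UTC+2:00: 18:11 + 2:00 = 20:11 on Aug 7.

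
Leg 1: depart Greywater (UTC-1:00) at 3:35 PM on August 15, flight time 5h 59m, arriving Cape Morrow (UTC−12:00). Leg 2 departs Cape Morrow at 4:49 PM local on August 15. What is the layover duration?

6 hours 15 minutes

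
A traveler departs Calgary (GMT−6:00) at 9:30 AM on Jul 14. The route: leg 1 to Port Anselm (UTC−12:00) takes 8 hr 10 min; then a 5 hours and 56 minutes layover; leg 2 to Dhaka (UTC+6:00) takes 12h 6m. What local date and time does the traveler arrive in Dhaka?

11:42 PM on July 15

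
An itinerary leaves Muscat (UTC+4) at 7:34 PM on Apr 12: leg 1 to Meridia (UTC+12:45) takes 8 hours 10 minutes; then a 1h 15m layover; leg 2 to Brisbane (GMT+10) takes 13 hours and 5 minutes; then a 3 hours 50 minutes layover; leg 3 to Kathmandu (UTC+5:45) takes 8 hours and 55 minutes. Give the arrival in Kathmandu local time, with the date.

Convert departure to UTC: 7:34 PM − 4:00 = 3:34 PM UTC on Apr 12.
Add 8 hours and 10 minutes leg 1 → 11:44 PM UTC.
Add 1 hour and 15 minutes layover in Meridia → 12:59 AM UTC (Apr 13).
Add 13 hours 5 minutes leg 2 → 2:04 PM UTC.
Add 3 hours 50 minutes layover in Brisbane → 5:54 PM UTC.
Add 8 hours 55 minutes leg 3 → 2:49 AM UTC (Apr 14).
Kathmandu is UTC+5:45, so local arrival = 2:49 AM + 5:45 = 8:34 AM on Apr 14.

8:34 AM on April 14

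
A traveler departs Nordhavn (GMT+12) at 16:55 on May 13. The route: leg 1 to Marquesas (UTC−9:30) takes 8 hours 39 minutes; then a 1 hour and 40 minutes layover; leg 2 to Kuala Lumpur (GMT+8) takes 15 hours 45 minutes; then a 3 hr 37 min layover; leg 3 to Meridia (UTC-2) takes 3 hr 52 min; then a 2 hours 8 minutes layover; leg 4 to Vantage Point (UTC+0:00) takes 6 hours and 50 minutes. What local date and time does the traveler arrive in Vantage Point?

Convert departure to UTC: 16:55 − 12:00 = 04:55 UTC on May 13.
Add 8 hours 39 minutes leg 1 → 13:34 UTC.
Add 1 hour 40 minutes layover in Marquesas → 15:14 UTC.
Add 15 hours and 45 minutes leg 2 → 06:59 UTC (May 14).
Add 3 hours and 37 minutes layover in Kuala Lumpur → 10:36 UTC.
Add 3 hours and 52 minutes leg 3 → 14:28 UTC.
Add 2 hours and 8 minutes layover in Meridia → 16:36 UTC.
Add 6 hours 50 minutes leg 4 → 23:26 UTC.
Vantage Point is UTC+0, so local arrival is the same: 23:26 on May 14.

23:26 on May 14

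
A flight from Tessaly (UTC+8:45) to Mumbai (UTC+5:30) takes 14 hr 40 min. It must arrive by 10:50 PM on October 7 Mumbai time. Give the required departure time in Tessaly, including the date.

11:25 AM on October 7

Target arrival in UTC: 10:50 PM − 5:30 = 5:20 PM on Oct 7.
Subtract 14 hours and 40 minutes → departure 2:40 AM UTC on Oct 7.
Tessaly is UTC+8:45: 2:40 AM + 8:45 = 11:25 AM on Oct 7.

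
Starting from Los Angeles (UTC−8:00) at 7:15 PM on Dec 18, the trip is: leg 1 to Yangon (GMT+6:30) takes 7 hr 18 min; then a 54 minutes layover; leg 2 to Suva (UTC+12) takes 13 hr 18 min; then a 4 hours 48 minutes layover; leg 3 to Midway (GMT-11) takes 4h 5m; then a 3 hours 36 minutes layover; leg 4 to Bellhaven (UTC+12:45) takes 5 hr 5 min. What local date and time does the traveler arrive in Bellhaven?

7:04 AM on Dec 21

Convert departure to UTC: 7:15 PM + 8:00 = 3:15 AM UTC on Dec 19.
Add 7 hours and 18 minutes leg 1 → 10:33 AM UTC.
Add 54 minutes layover in Yangon → 11:27 AM UTC.
Add 13 hours 18 minutes leg 2 → 12:45 AM UTC (Dec 20).
Add 4 hours and 48 minutes layover in Suva → 5:33 AM UTC.
Add 4 hours and 5 minutes leg 3 → 9:38 AM UTC.
Add 3 hours and 36 minutes layover in Midway → 1:14 PM UTC.
Add 5 hours 5 minutes leg 4 → 6:19 PM UTC.
Bellhaven is UTC+12:45, so local arrival = 6:19 PM + 12:45 = 7:04 AM on Dec 21.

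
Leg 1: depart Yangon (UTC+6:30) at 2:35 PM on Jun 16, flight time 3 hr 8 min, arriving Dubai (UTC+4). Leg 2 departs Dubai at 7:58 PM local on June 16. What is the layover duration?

4 hours 45 minutes

Convert departure to UTC: 2:35 PM − 6:30 = 8:05 AM UTC on Jun 16.
Add 3 hours and 8 minutes flight time → 11:13 AM UTC.
Dubai is UTC+4:00, so local arrival = 11:13 AM + 4:00 = 3:13 PM on Jun 16.
Layover = 7:58 PM − 3:13 PM = 4 hours 45 minutes.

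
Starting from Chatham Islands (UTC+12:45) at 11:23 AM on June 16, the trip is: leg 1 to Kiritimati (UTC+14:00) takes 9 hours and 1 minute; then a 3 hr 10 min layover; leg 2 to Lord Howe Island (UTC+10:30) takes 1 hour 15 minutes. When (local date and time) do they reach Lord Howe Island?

Convert departure to UTC: 11:23 AM − 12:45 = 10:38 PM UTC on Jun 15.
Add 9 hours and 1 minute leg 1 → 7:39 AM UTC (Jun 16).
Add 3 hours and 10 minutes layover in Kiritimati → 10:49 AM UTC.
Add 1 hour and 15 minutes leg 2 → 12:04 PM UTC.
Lord Howe Island is UTC+10:30, so local arrival = 12:04 PM + 10:30 = 10:34 PM on Jun 16.

10:34 PM on June 16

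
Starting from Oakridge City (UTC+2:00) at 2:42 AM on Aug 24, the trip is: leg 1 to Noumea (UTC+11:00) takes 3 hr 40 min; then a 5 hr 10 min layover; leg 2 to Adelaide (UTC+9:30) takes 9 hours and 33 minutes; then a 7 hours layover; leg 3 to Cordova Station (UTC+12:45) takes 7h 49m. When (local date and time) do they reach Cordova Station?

Convert departure to UTC: 2:42 AM − 2:00 = 12:42 AM UTC on Aug 24.
Add 3 hours and 40 minutes leg 1 → 4:22 AM UTC.
Add 5 hours and 10 minutes layover in Noumea → 9:32 AM UTC.
Add 9 hours and 33 minutes leg 2 → 7:05 PM UTC.
Add 7 hours layover in Adelaide → 2:05 AM UTC (Aug 25).
Add 7 hours 49 minutes leg 3 → 9:54 AM UTC.
Cordova Station is UTC+12:45, so local arrival = 9:54 AM + 12:45 = 10:39 PM on Aug 25.

10:39 PM on Aug 25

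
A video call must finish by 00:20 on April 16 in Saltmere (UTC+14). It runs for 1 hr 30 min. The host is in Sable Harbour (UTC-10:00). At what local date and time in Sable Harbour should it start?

Target end time in UTC: 00:20 − 14:00 = 10:20 on Apr 15.
Subtract 1 hour 30 minutes → start 08:50 UTC on Apr 15.
Sable Harbour is UTC−10:00: 08:50 − 10:00 = 22:50 on Apr 14.

22:50 on April 14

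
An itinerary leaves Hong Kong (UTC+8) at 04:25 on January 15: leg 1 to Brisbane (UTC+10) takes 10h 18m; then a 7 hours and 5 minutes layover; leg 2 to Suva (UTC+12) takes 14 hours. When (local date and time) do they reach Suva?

15:48 on January 16

Convert departure to UTC: 04:25 − 8:00 = 20:25 UTC on Jan 14.
Add 10 hours and 18 minutes leg 1 → 06:43 UTC (Jan 15).
Add 7 hours 5 minutes layover in Brisbane → 13:48 UTC.
Add 14 hours leg 2 → 03:48 UTC (Jan 16).
Suva is UTC+12:00, so local arrival = 03:48 + 12:00 = 15:48 on Jan 16.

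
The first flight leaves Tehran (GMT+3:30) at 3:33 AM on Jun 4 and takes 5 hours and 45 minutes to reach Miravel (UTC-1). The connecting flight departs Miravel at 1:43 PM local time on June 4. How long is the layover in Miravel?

Convert departure to UTC: 3:33 AM − 3:30 = 12:03 AM UTC on Jun 4.
Add 5 hours and 45 minutes flight time → 5:48 AM UTC.
Miravel is UTC−1:00, so local arrival = 5:48 AM − 1:00 = 4:48 AM on Jun 4.
Layover = 1:43 PM − 4:48 AM = 8 hours 55 minutes.

8 hours 55 minutes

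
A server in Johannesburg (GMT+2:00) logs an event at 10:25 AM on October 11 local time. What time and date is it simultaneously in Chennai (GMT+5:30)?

Chennai is 3:30 ahead of Johannesburg.
Shift by the zone difference: 10:25 AM + 3:30 = 1:55 PM on Oct 11 in Chennai.

1:55 PM on October 11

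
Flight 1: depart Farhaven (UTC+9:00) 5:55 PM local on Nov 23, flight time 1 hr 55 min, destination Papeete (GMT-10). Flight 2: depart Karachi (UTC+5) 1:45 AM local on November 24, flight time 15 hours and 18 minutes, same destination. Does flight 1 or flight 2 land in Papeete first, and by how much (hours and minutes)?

the first, by 25 hours 13 minutes

Flight 1 in UTC: 5:55 PM − 9:00 = 8:55 AM on Nov 23.
+1 hour 55 minutes → arrive 10:50 AM UTC on Nov 23.
Flight 2 in UTC: 1:45 AM − 5:00 = 8:45 PM on Nov 23.
+15 hours 18 minutes → arrive 12:03 PM UTC on Nov 24.
Flight 1 lands earlier by 25 hours 13 minutes.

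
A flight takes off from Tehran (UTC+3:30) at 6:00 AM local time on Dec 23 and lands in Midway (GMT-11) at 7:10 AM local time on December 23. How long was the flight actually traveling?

Midway is 14:30 behind Tehran.
Clock-face elapsed time (ignoring zones) is 1 hour 10 minutes.
Actual elapsed = 1 hour 10 minutes + 14:30 = 15 hours 40 minutes.

15 hours 40 minutes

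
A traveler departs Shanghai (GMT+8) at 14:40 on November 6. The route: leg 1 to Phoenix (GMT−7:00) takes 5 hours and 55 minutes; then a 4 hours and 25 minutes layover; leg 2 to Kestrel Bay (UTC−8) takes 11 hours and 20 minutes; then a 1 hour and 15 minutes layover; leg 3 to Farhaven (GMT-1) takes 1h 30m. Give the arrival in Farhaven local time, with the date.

06:05 on November 7

Convert departure to UTC: 14:40 − 8:00 = 06:40 UTC on Nov 6.
Add 5 hours and 55 minutes leg 1 → 12:35 UTC.
Add 4 hours 25 minutes layover in Phoenix → 17:00 UTC.
Add 11 hours and 20 minutes leg 2 → 04:20 UTC (Nov 7).
Add 1 hour and 15 minutes layover in Kestrel Bay → 05:35 UTC.
Add 1 hour and 30 minutes leg 3 → 07:05 UTC.
Farhaven is UTC−1:00, so local arrival = 07:05 − 1:00 = 06:05 on Nov 7.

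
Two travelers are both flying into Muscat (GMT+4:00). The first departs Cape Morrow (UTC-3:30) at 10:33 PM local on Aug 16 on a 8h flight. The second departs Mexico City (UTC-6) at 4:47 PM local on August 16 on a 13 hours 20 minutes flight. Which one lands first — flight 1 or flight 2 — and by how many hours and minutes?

the first, by 2 hours 4 minutes

Flight 1 in UTC: 10:33 PM + 3:30 = 2:03 AM on Aug 17.
+8 hours → arrive 10:03 AM UTC on Aug 17.
Flight 2 in UTC: 4:47 PM + 6:00 = 10:47 PM on Aug 16.
+13 hours 20 minutes → arrive 12:07 PM UTC on Aug 17.
Flight 1 lands earlier by 2 hours 4 minutes.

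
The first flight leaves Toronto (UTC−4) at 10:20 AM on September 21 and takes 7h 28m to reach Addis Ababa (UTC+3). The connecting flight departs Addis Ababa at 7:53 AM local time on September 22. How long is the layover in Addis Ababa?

Convert departure to UTC: 10:20 AM + 4:00 = 2:20 PM UTC on Sep 21.
Add 7 hours 28 minutes flight time → 9:48 PM UTC.
Addis Ababa is UTC+3:00, so local arrival = 9:48 PM + 3:00 = 12:48 AM on Sep 22.
Layover = 7:53 AM − 12:48 AM = 7 hours 5 minutes.

7 hours 5 minutes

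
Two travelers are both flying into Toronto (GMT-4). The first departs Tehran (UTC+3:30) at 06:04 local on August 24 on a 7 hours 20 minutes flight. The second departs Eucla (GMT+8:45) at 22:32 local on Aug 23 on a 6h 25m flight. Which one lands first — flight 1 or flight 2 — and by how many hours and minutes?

Flight 1 in UTC: 06:04 − 3:30 = 02:34 on Aug 24.
+7 hours and 20 minutes → arrive 09:54 UTC on Aug 24.
Flight 2 in UTC: 22:32 − 8:45 = 13:47 on Aug 23.
+6 hours 25 minutes → arrive 20:12 UTC on Aug 23.
Flight 2 lands earlier by 13 hours 42 minutes.

the second, by 13 hours 42 minutes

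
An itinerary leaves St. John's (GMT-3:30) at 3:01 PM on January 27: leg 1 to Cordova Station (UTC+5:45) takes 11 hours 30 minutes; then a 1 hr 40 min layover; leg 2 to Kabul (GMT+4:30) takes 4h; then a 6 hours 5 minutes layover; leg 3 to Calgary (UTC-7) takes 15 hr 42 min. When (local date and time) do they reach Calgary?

2:28 AM on January 29

Convert departure to UTC: 3:01 PM + 3:30 = 6:31 PM UTC on Jan 27.
Add 11 hours and 30 minutes leg 1 → 6:01 AM UTC (Jan 28).
Add 1 hour and 40 minutes layover in Cordova Station → 7:41 AM UTC.
Add 4 hours leg 2 → 11:41 AM UTC.
Add 6 hours and 5 minutes layover in Kabul → 5:46 PM UTC.
Add 15 hours 42 minutes leg 3 → 9:28 AM UTC (Jan 29).
Calgary is UTC−7:00, so local arrival = 9:28 AM − 7:00 = 2:28 AM on Jan 29.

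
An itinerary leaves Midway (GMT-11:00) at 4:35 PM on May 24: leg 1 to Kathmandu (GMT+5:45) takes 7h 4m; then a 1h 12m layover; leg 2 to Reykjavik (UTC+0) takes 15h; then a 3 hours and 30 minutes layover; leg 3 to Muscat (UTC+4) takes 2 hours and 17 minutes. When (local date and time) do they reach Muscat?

Convert departure to UTC: 4:35 PM + 11:00 = 3:35 AM UTC on May 25.
Add 7 hours 4 minutes leg 1 → 10:39 AM UTC.
Add 1 hour 12 minutes layover in Kathmandu → 11:51 AM UTC.
Add 15 hours leg 2 → 2:51 AM UTC (May 26).
Add 3 hours and 30 minutes layover in Reykjavik → 6:21 AM UTC.
Add 2 hours 17 minutes leg 3 → 8:38 AM UTC.
Muscat is UTC+4:00, so local arrival = 8:38 AM + 4:00 = 12:38 PM on May 26.

12:38 PM on May 26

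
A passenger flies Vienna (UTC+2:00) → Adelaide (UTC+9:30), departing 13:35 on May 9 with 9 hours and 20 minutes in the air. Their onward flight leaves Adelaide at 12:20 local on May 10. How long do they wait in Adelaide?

Convert departure to UTC: 13:35 − 2:00 = 11:35 UTC on May 9.
Add 9 hours 20 minutes flight time → 20:55 UTC.
Adelaide is UTC+9:30, so local arrival = 20:55 + 9:30 = 06:25 on May 10.
Layover = 12:20 − 06:25 = 5 hours 55 minutes.

5 hours 55 minutes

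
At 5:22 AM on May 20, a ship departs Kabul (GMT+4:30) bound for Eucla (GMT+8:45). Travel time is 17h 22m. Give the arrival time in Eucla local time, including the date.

Convert departure to UTC: 5:22 AM − 4:30 = 12:52 AM UTC on May 20.
Add 17 hours and 22 minutes travel time → 6:14 PM UTC.
Eucla is UTC+8:45, so local arrival = 6:14 PM + 8:45 = 2:59 AM on May 21.

2:59 AM on May 21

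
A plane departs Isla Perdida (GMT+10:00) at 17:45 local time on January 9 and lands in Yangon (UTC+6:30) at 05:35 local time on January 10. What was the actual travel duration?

15 hours 20 minutes

Departure in UTC: 17:45 − 10:00 = 07:45 on Jan 9.
Arrival in UTC: 05:35 − 6:30 = 23:05 on Jan 9.
Elapsed = 23:05 − 07:45 = 15 hours 20 minutes.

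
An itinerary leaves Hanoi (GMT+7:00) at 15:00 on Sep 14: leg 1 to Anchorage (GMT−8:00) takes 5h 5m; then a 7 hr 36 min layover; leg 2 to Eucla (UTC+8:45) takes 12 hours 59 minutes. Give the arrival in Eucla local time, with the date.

18:25 on September 15

Convert departure to UTC: 15:00 − 7:00 = 08:00 UTC on Sep 14.
Add 5 hours and 5 minutes leg 1 → 13:05 UTC.
Add 7 hours 36 minutes layover in Anchorage → 20:41 UTC.
Add 12 hours 59 minutes leg 2 → 09:40 UTC (Sep 15).
Eucla is UTC+8:45, so local arrival = 09:40 + 8:45 = 18:25 on Sep 15.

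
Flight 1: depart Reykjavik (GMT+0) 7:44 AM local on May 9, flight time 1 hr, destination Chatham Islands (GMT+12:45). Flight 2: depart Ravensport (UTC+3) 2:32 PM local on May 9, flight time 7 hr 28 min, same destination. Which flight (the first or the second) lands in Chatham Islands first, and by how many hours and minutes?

the first, by 10 hours 16 minutes

Flight 1 departs at 7:44 AM UTC (May 9).
+1 hour → arrive 8:44 AM UTC on May 9.
Flight 2 in UTC: 2:32 PM − 3:00 = 11:32 AM on May 9.
+7 hours 28 minutes → arrive 7:00 PM UTC on May 9.
Flight 1 lands earlier by 10 hours 16 minutes.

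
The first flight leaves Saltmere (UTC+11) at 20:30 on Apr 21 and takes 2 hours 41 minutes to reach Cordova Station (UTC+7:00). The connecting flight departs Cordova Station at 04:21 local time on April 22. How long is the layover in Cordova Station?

Convert departure to UTC: 20:30 − 11:00 = 09:30 UTC on Apr 21.
Add 2 hours 41 minutes flight time → 12:11 UTC.
Cordova Station is UTC+7:00, so local arrival = 12:11 + 7:00 = 19:11 on Apr 21.
Layover = 04:21 − 19:11 (+1 day) = 9 hours 10 minutes.

9 hours 10 minutes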